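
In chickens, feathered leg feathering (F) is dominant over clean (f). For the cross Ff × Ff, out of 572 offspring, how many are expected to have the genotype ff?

Punnett square for Ff × Ff:
Offspring genotypes: 1 FF, 2 Ff, 1 ff
Total offspring: 4
Count with target: 1
Probability: 1/4
Expected count = 1/4 × 572 = 143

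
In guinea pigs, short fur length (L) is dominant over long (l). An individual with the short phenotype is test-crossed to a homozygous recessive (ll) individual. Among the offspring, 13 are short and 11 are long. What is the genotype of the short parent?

Test cross: ? × ll
Offspring: 13 short, 11 long — approximately 1:1.
A 1:1 ratio in a test cross indicates the unknown parent is heterozygous (Ll).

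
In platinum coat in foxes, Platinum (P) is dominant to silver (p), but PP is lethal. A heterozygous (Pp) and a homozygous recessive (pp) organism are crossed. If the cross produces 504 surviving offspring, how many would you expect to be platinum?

Cross: Pp × pp
Punnett square offspring (before lethality): 2 Pp, 2 pp
No PP offspring are produced in this cross.
platinum: 2 out of 4 → fraction 1/2
Expected count = 1/2 × 504 = 252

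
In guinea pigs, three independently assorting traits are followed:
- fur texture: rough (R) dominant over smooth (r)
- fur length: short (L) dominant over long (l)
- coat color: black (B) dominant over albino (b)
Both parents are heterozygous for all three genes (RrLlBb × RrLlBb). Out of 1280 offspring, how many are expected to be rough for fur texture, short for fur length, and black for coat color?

Trihybrid cross: RrLlBb × RrLlBb
Each trait segregates independently with a 3:1 phenotypic ratio, so each gene contributes 3/4 (dominant) or 1/4 (recessive).
Target: rough (fur texture), short (fur length), black (coat color)
Probability = product of independent per-trait probabilities
= 3/4 × 3/4 × 3/4 = 27/64
Expected count = 27/64 × 1280 = 540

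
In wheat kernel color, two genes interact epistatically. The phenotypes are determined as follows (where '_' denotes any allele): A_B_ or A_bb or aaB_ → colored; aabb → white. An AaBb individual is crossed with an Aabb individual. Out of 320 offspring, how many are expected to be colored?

Cross: AaBb × Aabb — consider each gene separately:
A gene: Aa × Aa → 1 AA, 2 Aa, 1 aa → 3 A_ : 1 aa (out of 4)
B gene: Bb × bb → 2 Bb, 2 bb → 2 B_ : 2 bb (out of 4)
Genotype classes (out of 4 × 4 = 16): A_B_ = 3×2 = 6; A_bb = 3×2 = 6; aaB_ = 1×2 = 2; aabb = 1×2 = 2
Apply the phenotype rules: A_B_ (6) + A_bb (6) + aaB_ (2) → colored; aabb (2) → white
Phenotype counts (out of 16): 14 colored, 2 white
colored: 14 out of 16 → fraction 7/8
Expected count = 7/8 × 320 = 280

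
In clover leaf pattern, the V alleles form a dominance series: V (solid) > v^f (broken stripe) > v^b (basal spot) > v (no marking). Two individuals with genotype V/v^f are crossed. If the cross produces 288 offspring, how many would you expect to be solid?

Cross: V/v^f × V/v^f
Allele dominance: V > v^f > v^b > v
Offspring genotypes: 1 V/V, 2 V/v^f, 1 v^f/v^f
Phenotype counts: 3 solid, 1 broken stripe
solid: 3 out of 4 → fraction 3/4
Expected count = 3/4 × 288 = 216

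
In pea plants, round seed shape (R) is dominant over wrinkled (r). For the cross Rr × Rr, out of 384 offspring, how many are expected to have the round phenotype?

Punnett square for Rr × Rr:
Offspring genotypes: 1 RR, 2 Rr, 1 rr
Total offspring: 4
Count with target: 3
Probability: 3/4
Expected count = 3/4 × 384 = 288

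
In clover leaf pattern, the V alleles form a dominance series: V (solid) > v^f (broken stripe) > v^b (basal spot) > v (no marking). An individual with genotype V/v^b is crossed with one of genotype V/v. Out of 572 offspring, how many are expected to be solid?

Cross: V/v^b × V/v
Allele dominance: V > v^f > v^b > v
Offspring genotypes: 1 V/V, 1 V/v, 1 V/v^b, 1 v^b/v
Phenotype counts: 3 solid, 1 basal spot
solid: 3 out of 4 → fraction 3/4
Expected count = 3/4 × 572 = 429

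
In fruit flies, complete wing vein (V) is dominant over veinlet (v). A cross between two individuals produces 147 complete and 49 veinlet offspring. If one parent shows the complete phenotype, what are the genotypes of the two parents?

Observed offspring: 147 complete, 49 veinlet
The observed ratio simplifies to 3:1. Veinlet (vv) offspring appear, so each parent must contribute one v allele. The parent stated to show complete carries V, so it is Vv. The other parent is then either Vv or vv: Vv × vv would give a 1:1 split, whereas Vv × Vv gives 3:1 — matching the data. So both parents are heterozygous (Vv × Vv).
Parent genotypes: Vv × Vv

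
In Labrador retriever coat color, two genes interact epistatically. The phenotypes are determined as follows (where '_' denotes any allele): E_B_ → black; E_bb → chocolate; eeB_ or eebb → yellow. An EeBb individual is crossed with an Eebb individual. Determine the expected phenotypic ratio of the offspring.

Cross: EeBb × Eebb — consider each gene separately:
E gene: Ee × Ee → 1 EE, 2 Ee, 1 ee → 3 E_ : 1 ee (out of 4)
B gene: Bb × bb → 2 Bb, 2 bb → 2 B_ : 2 bb (out of 4)
Genotype classes (out of 4 × 4 = 16): E_B_ = 3×2 = 6; E_bb = 3×2 = 6; eeB_ = 1×2 = 2; eebb = 1×2 = 2
Apply the phenotype rules: E_B_ (6) → black; E_bb (6) → chocolate; eeB_ (2) + eebb (2) → yellow
Phenotype counts (out of 16): 6 black, 6 chocolate, 4 yellow
Ratio: 3 black : 3 chocolate : 2 yellow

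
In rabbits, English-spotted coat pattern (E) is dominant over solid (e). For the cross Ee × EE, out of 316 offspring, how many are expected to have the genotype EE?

Punnett square for Ee × EE:
Offspring genotypes: 2 EE, 2 Ee
Total offspring: 4
Count with target: 2
Probability: 2/4 = 1/2
Expected count = 1/2 × 316 = 158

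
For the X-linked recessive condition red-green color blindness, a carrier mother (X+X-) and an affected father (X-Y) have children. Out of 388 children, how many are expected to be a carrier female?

Cross: X+X- × X-Y
Offspring: 1 X+X-, 1 X+Y, 1 X-X-, 1 X-Y
Probability of a carrier female: 1/4
Expected count = 1/4 × 388 = 97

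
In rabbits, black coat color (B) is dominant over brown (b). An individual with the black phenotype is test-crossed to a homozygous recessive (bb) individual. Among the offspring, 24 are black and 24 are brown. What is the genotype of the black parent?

Test cross: ? × bb
Offspring: 24 black, 24 brown — approximately 1:1.
A 1:1 ratio in a test cross indicates the unknown parent is heterozygous (Bb).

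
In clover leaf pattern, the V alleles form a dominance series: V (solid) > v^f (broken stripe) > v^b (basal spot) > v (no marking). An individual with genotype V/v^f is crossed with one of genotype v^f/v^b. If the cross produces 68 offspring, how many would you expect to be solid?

Cross: V/v^f × v^f/v^b
Allele dominance: V > v^f > v^b > v
Offspring genotypes: 1 V/v^f, 1 V/v^b, 1 v^f/v^f, 1 v^f/v^b
Phenotype counts: 2 solid, 2 broken stripe
solid: 2 out of 4 → fraction 1/2
Expected count = 1/2 × 68 = 34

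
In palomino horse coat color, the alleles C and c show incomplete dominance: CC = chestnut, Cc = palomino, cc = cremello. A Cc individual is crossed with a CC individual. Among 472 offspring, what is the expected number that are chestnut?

Punnett square for Cc × CC:
Offspring genotypes: 2 CC, 2 Cc
Phenotype counts: 2 chestnut, 2 palomino
chestnut: 2 out of 4 → fraction 1/2
Expected count = 1/2 × 472 = 236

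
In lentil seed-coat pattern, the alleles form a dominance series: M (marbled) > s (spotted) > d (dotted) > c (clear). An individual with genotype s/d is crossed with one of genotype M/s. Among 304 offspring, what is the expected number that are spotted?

Cross: s/d × M/s
Allele dominance: M > s > d > c
Offspring genotypes: 1 M/s, 1 s/s, 1 M/d, 1 s/d
Phenotype counts: 2 marbled, 2 spotted
spotted: 2 out of 4 → fraction 1/2
Expected count = 1/2 × 304 = 152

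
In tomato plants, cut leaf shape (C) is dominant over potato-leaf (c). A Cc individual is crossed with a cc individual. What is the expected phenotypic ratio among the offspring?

Punnett square for Cc × cc:
Offspring genotypes: 2 Cc, 2 cc
cut: 2, potato-leaf: 2
Ratio: 1:1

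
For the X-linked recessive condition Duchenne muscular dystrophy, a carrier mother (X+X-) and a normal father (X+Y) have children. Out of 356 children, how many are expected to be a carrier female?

Cross: X+X- × X+Y
Offspring: 1 X+X+, 1 X+Y, 1 X+X-, 1 X-Y
Probability of a carrier female: 1/4
Expected count = 1/4 × 356 = 89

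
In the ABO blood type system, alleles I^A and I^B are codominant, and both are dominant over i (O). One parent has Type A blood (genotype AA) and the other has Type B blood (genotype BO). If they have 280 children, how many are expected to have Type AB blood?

Cross: AA × BO
Possible offspring genotypes: 2 AB, 2 AO
Blood type counts: 2 Type AB, 2 Type A
Probability of Type AB: 2/4 = 1/2
Expected count = 1/2 × 280 = 140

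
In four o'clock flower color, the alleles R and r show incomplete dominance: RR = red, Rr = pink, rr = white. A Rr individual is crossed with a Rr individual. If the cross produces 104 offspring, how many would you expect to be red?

Punnett square for Rr × Rr:
Offspring genotypes: 1 RR, 2 Rr, 1 rr
Phenotype counts: 1 red, 2 pink, 1 white
red: 1 out of 4 → fraction 1/4
Expected count = 1/4 × 104 = 26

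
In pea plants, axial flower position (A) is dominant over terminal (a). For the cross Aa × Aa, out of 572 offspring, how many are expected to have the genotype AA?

Punnett square for Aa × Aa:
Offspring genotypes: 1 AA, 2 Aa, 1 aa
Total offspring: 4
Count with target: 1
Probability: 1/4
Expected count = 1/4 × 572 = 143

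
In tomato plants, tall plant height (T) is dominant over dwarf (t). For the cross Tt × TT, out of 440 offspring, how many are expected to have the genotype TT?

Punnett square for Tt × TT:
Offspring genotypes: 2 TT, 2 Tt
Total offspring: 4
Count with target: 2
Probability: 2/4 = 1/2
Expected count = 1/2 × 440 = 220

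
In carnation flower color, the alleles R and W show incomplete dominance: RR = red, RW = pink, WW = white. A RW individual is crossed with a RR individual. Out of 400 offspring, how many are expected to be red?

Punnett square for RW × RR:
Offspring genotypes: 2 RR, 2 RW
Phenotype counts: 2 red, 2 pink
red: 2 out of 4 → fraction 1/2
Expected count = 1/2 × 400 = 200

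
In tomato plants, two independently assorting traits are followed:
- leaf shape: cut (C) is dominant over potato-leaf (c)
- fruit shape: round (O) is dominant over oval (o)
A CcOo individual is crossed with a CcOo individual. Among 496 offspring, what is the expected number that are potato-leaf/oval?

Dihybrid cross CcOo × CcOo — consider each gene separately:
leaf shape: Cc × Cc → 1 CC, 2 Cc, 1 cc → 3 C_ : 1 cc (out of 4)
fruit shape: Oo × Oo → 1 OO, 2 Oo, 1 oo → 3 O_ : 1 oo (out of 4)
Combine (counts out of 4 × 4 = 16): cut/round (C_O_) = 3×3 = 9; cut/oval (C_oo) = 3×1 = 3; potato-leaf/round (ccO_) = 1×3 = 3; potato-leaf/oval (ccoo) = 1×1 = 1
Phenotype counts (out of 16): 9 cut/round, 3 cut/oval, 3 potato-leaf/round, 1 potato-leaf/oval
potato-leaf/oval: 1 out of 16 → fraction 1/16
Expected count = 1/16 × 496 = 31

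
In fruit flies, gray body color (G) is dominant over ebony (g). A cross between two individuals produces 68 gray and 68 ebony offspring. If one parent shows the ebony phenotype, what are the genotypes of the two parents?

Observed offspring: 68 gray, 68 ebony
The observed ratio simplifies to 1:1. One parent shows ebony, so its genotype must be gg. A 1:1 offspring split requires the other parent to be heterozygous (Gg).
Parent genotypes: gg × Gg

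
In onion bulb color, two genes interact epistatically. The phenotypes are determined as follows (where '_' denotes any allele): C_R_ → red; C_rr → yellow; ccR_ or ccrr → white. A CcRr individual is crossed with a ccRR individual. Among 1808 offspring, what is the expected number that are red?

Cross: CcRr × ccRR — consider each gene separately:
C gene: Cc × cc → 2 Cc, 2 cc → 2 C_ : 2 cc (out of 4)
R gene: Rr × RR → 2 RR, 2 Rr → 4 R_ (out of 4)
Genotype classes (out of 4 × 4 = 16): C_R_ = 2×4 = 8; ccR_ = 2×4 = 8
Apply the phenotype rules: C_R_ (8) → red; ccR_ (8) → white
Phenotype counts (out of 16): 8 red, 8 white
red: 8 out of 16 → fraction 1/2
Expected count = 1/2 × 1808 = 904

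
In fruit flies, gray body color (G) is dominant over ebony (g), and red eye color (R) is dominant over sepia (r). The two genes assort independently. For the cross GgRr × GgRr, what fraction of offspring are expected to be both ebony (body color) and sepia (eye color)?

Dihybrid cross GgRr × GgRr — consider each gene separately:
body color: Gg × Gg → 1 GG, 2 Gg, 1 gg → 3 G_ : 1 gg (out of 4)
eye color: Rr × Rr → 1 RR, 2 Rr, 1 rr → 3 R_ : 1 rr (out of 4)
Looking for: ebony (gg) and sepia (rr)
P(ebony) = 1/4, P(sepia) = 1/4
P(both) = 1/4 × 1/4 = 1/16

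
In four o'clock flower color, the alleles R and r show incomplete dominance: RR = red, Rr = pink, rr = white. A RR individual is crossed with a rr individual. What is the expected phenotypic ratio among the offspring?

Punnett square for RR × rr:
Offspring genotypes: 4 Rr
Phenotype counts: 4 pink
Ratio: all pink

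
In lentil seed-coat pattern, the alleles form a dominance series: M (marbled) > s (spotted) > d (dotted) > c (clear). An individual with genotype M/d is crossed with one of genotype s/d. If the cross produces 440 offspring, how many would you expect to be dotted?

Cross: M/d × s/d
Allele dominance: M > s > d > c
Offspring genotypes: 1 M/s, 1 M/d, 1 s/d, 1 d/d
Phenotype counts: 2 marbled, 1 spotted, 1 dotted
dotted: 1 out of 4 → fraction 1/4
Expected count = 1/4 × 440 = 110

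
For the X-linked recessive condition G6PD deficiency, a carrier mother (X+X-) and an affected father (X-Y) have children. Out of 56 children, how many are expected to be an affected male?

Cross: X+X- × X-Y
Offspring: 1 X+X-, 1 X+Y, 1 X-X-, 1 X-Y
Probability of an affected male: 1/4
Expected count = 1/4 × 56 = 14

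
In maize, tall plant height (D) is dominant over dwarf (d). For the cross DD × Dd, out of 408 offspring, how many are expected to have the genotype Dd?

Punnett square for DD × Dd:
Offspring genotypes: 2 DD, 2 Dd
Total offspring: 4
Count with target: 2
Probability: 2/4 = 1/2
Expected count = 1/2 × 408 = 204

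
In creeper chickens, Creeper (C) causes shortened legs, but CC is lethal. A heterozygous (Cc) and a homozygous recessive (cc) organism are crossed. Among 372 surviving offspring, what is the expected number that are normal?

Cross: Cc × cc
Punnett square offspring (before lethality): 2 Cc, 2 cc
No CC offspring are produced in this cross.
normal: 2 out of 4 → fraction 1/2
Expected count = 1/2 × 372 = 186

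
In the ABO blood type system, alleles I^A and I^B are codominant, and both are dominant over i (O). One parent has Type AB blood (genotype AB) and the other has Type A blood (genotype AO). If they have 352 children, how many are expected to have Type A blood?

Cross: AB × AO
Possible offspring genotypes: 1 AA, 1 AO, 1 AB, 1 BO
Blood type counts: 2 Type A, 1 Type AB, 1 Type B
Probability of Type A: 2/4 = 1/2
Expected count = 1/2 × 352 = 176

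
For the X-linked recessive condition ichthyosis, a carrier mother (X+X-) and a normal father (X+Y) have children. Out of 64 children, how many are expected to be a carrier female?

Cross: X+X- × X+Y
Offspring: 1 X+X+, 1 X+Y, 1 X+X-, 1 X-Y
Probability of a carrier female: 1/4
Expected count = 1/4 × 64 = 16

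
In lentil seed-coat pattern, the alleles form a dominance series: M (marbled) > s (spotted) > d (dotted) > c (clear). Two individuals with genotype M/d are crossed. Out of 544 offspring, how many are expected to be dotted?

Cross: M/d × M/d
Allele dominance: M > s > d > c
Offspring genotypes: 1 M/M, 2 M/d, 1 d/d
Phenotype counts: 3 marbled, 1 dotted
dotted: 1 out of 4 → fraction 1/4
Expected count = 1/4 × 544 = 136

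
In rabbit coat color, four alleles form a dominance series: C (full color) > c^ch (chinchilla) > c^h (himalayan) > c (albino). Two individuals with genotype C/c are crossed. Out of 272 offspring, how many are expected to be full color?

Cross: C/c × C/c
Allele dominance: C > c^ch > c^h > c
Offspring genotypes: 1 C/C, 2 C/c, 1 c/c
Phenotype counts: 3 full color, 1 albino
full color: 3 out of 4 → fraction 3/4
Expected count = 3/4 × 272 = 204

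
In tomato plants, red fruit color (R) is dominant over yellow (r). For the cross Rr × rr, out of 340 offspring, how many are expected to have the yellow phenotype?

Punnett square for Rr × rr:
Offspring genotypes: 2 Rr, 2 rr
Total offspring: 4
Count with target: 2
Probability: 2/4 = 1/2
Expected count = 1/2 × 340 = 170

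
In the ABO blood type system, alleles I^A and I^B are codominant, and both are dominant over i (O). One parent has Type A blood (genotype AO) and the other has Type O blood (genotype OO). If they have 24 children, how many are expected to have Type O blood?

Cross: AO × OO
Possible offspring genotypes: 2 AO, 2 OO
Blood type counts: 2 Type A, 2 Type O
Probability of Type O: 2/4 = 1/2
Expected count = 1/2 × 24 = 12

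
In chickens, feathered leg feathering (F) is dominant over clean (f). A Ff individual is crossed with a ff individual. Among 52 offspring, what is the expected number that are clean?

Punnett square for Ff × ff:
Offspring genotypes: 2 Ff, 2 ff
feathered: 2, clean: 2
clean: 2 out of 4 → fraction 1/2
Expected count = 1/2 × 52 = 26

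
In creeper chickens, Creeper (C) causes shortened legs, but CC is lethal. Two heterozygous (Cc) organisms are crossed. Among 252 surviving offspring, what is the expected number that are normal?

Cross: Cc × Cc
Punnett square offspring (before lethality): 1 CC, 2 Cc, 1 cc
The CC genotype is lethal (embryos die); surviving offspring: 2 Cc, 1 cc
normal: 1 out of 3 → fraction 1/3
Expected count = 1/3 × 252 = 84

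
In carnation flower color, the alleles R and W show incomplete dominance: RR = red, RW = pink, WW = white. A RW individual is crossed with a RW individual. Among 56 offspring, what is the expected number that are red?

Punnett square for RW × RW:
Offspring genotypes: 1 RR, 2 RW, 1 WW
Phenotype counts: 1 red, 2 pink, 1 white
red: 1 out of 4 → fraction 1/4
Expected count = 1/4 × 56 = 14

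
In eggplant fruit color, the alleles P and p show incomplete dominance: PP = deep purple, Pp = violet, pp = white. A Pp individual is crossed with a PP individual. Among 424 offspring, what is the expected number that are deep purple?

Punnett square for Pp × PP:
Offspring genotypes: 2 PP, 2 Pp
Phenotype counts: 2 deep purple, 2 violet
deep purple: 2 out of 4 → fraction 1/2
Expected count = 1/2 × 424 = 212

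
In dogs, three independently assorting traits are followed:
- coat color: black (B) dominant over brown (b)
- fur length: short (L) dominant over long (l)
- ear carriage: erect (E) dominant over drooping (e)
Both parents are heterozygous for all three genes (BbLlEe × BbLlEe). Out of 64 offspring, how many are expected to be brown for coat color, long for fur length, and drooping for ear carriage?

Trihybrid cross: BbLlEe × BbLlEe
Each trait segregates independently with a 3:1 phenotypic ratio, so each gene contributes 3/4 (dominant) or 1/4 (recessive).
Target: brown (coat color), long (fur length), drooping (ear carriage)
Probability = product of independent per-trait probabilities
= 1/4 × 1/4 × 1/4 = 1/64
Expected count = 1/64 × 64 = 1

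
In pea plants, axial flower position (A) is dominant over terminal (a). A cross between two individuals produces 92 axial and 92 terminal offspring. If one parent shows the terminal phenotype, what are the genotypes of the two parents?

Observed offspring: 92 axial, 92 terminal
The observed ratio simplifies to 1:1. One parent shows terminal, so its genotype must be aa. A 1:1 offspring split requires the other parent to be heterozygous (Aa).
Parent genotypes: aa × Aa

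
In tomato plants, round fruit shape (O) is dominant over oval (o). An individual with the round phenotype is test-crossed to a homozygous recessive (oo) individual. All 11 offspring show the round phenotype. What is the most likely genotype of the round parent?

Test cross: ? × oo
All offspring are round.
If the unknown parent were heterozygous (Oo), about half of 11 offspring would be oval; none are. The unknown parent is most likely homozygous dominant (OO).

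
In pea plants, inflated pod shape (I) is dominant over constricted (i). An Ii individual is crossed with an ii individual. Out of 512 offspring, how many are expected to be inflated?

Punnett square for Ii × ii:
Offspring genotypes: 2 Ii, 2 ii
inflated: 2, constricted: 2
inflated: 2 out of 4 → fraction 1/2
Expected count = 1/2 × 512 = 256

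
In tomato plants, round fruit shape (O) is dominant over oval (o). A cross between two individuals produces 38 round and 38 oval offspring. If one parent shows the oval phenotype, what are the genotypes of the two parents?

Observed offspring: 38 round, 38 oval
The observed ratio simplifies to 1:1. One parent shows oval, so its genotype must be oo. A 1:1 offspring split requires the other parent to be heterozygous (Oo).
Parent genotypes: oo × Oo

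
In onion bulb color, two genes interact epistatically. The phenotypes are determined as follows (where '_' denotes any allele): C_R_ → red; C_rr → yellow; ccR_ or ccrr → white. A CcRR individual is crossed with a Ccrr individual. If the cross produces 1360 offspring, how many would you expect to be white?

Cross: CcRR × Ccrr — consider each gene separately:
C gene: Cc × Cc → 1 CC, 2 Cc, 1 cc → 3 C_ : 1 cc (out of 4)
R gene: RR × rr → 4 Rr → 4 R_ (out of 4)
Genotype classes (out of 4 × 4 = 16): C_R_ = 3×4 = 12; ccR_ = 1×4 = 4
Apply the phenotype rules: C_R_ (12) → red; ccR_ (4) → white
Phenotype counts (out of 16): 12 red, 4 white
white: 4 out of 16 → fraction 1/4
Expected count = 1/4 × 1360 = 340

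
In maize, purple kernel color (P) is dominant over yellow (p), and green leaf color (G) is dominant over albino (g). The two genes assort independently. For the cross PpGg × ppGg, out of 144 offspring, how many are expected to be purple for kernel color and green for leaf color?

Dihybrid cross PpGg × ppGg — consider each gene separately:
kernel color: Pp × pp → 2 Pp, 2 pp → 2 P_ : 2 pp (out of 4)
leaf color: Gg × Gg → 1 GG, 2 Gg, 1 gg → 3 G_ : 1 gg (out of 4)
Looking for: purple (P_) and green (G_)
P(purple) = 2/4, P(green) = 3/4
P(both) = 2/4 × 3/4 = 6/16 = 3/8
Expected count = 3/8 × 144 = 54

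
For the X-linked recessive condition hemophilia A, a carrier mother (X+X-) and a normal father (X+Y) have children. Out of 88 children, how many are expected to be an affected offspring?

Cross: X+X- × X+Y
Offspring: 1 X+X+, 1 X+Y, 1 X+X-, 1 X-Y
Probability of an affected offspring: 1/4
Expected count = 1/4 × 88 = 22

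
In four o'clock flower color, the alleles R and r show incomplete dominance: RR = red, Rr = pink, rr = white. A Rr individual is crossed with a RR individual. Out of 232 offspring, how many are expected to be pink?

Punnett square for Rr × RR:
Offspring genotypes: 2 RR, 2 Rr
Phenotype counts: 2 red, 2 pink
pink: 2 out of 4 → fraction 1/2
Expected count = 1/2 × 232 = 116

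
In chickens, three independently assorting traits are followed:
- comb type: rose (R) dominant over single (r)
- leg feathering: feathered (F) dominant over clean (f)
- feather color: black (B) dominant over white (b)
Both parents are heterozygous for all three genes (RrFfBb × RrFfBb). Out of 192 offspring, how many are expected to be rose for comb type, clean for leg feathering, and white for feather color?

Trihybrid cross: RrFfBb × RrFfBb
Each trait segregates independently with a 3:1 phenotypic ratio, so each gene contributes 3/4 (dominant) or 1/4 (recessive).
Target: rose (comb type), clean (leg feathering), white (feather color)
Probability = product of independent per-trait probabilities
= 3/4 × 1/4 × 1/4 = 3/64
Expected count = 3/64 × 192 = 9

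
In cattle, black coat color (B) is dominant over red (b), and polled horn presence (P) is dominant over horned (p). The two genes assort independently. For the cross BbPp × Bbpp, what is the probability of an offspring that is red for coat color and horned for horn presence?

Dihybrid cross BbPp × Bbpp — consider each gene separately:
coat color: Bb × Bb → 1 BB, 2 Bb, 1 bb → 3 B_ : 1 bb (out of 4)
horn presence: Pp × pp → 2 Pp, 2 pp → 2 P_ : 2 pp (out of 4)
Looking for: red (bb) and horned (pp)
P(red) = 1/4, P(horned) = 2/4
P(both) = 1/4 × 2/4 = 2/16 = 1/8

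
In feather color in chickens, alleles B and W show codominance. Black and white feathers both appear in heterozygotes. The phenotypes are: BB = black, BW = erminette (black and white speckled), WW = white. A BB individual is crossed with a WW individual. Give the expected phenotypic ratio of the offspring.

Punnett square for BB × WW:
Offspring genotypes: 4 BW
Phenotype counts: 4 erminette (black and white speckled)
Ratio: all erminette (black and white speckled)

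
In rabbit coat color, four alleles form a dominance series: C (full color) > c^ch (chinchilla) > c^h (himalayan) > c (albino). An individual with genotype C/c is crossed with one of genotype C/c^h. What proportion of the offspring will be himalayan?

Cross: C/c × C/c^h
Allele dominance: C > c^ch > c^h > c
Offspring genotypes: 1 C/C, 1 C/c^h, 1 C/c, 1 c^h/c
Phenotype counts: 3 full color, 1 himalayan
himalayan: 1 out of 4
Probability: 1/4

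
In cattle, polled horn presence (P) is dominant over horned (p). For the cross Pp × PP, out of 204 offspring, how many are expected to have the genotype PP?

Punnett square for Pp × PP:
Offspring genotypes: 2 PP, 2 Pp
Total offspring: 4
Count with target: 2
Probability: 2/4 = 1/2
Expected count = 1/2 × 204 = 102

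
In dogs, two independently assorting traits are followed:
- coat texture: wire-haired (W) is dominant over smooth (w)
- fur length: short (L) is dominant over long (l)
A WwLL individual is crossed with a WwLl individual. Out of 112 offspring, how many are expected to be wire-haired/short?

Dihybrid cross WwLL × WwLl — consider each gene separately:
coat texture: Ww × Ww → 1 WW, 2 Ww, 1 ww → 3 W_ : 1 ww (out of 4)
fur length: LL × Ll → 2 LL, 2 Ll → 4 L_ (out of 4)
Combine (counts out of 4 × 4 = 16): wire-haired/short (W_L_) = 3×4 = 12; smooth/short (wwL_) = 1×4 = 4
Phenotype counts (out of 16): 12 wire-haired/short, 4 smooth/short
wire-haired/short: 12 out of 16 → fraction 3/4
Expected count = 3/4 × 112 = 84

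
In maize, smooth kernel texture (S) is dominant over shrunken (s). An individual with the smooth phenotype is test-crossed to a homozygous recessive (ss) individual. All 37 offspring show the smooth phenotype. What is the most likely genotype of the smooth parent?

Test cross: ? × ss
All offspring are smooth.
If the unknown parent were heterozygous (Ss), about half of 37 offspring would be shrunken; none are. The unknown parent is most likely homozygous dominant (SS).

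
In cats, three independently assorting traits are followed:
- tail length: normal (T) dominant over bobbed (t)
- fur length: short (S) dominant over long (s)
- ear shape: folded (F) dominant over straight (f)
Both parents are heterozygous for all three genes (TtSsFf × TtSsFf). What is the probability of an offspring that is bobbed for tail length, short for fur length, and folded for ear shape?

Trihybrid cross: TtSsFf × TtSsFf
Each trait segregates independently with a 3:1 phenotypic ratio, so each gene contributes 3/4 (dominant) or 1/4 (recessive).
Target: bobbed (tail length), short (fur length), folded (ear shape)
Probability = product of independent per-trait probabilities
= 1/4 × 3/4 × 3/4 = 9/64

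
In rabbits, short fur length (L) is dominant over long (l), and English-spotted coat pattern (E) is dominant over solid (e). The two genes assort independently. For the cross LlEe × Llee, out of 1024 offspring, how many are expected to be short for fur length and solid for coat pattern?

Dihybrid cross LlEe × Llee — consider each gene separately:
fur length: Ll × Ll → 1 LL, 2 Ll, 1 ll → 3 L_ : 1 ll (out of 4)
coat pattern: Ee × ee → 2 Ee, 2 ee → 2 E_ : 2 ee (out of 4)
Looking for: short (L_) and solid (ee)
P(short) = 3/4, P(solid) = 2/4
P(both) = 3/4 × 2/4 = 6/16 = 3/8
Expected count = 3/8 × 1024 = 384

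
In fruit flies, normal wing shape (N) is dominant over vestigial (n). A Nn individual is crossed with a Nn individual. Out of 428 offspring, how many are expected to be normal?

Punnett square for Nn × Nn:
Offspring genotypes: 1 NN, 2 Nn, 1 nn
normal: 3, vestigial: 1
normal: 3 out of 4 → fraction 3/4
Expected count = 3/4 × 428 = 321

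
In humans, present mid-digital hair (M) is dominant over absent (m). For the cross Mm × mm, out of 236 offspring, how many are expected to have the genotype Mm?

Punnett square for Mm × mm:
Offspring genotypes: 2 Mm, 2 mm
Total offspring: 4
Count with target: 2
Probability: 2/4 = 1/2
Expected count = 1/2 × 236 = 118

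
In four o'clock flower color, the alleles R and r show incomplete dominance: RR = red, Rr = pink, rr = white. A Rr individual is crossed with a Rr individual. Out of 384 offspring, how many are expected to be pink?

Punnett square for Rr × Rr:
Offspring genotypes: 1 RR, 2 Rr, 1 rr
Phenotype counts: 1 red, 2 pink, 1 white
pink: 2 out of 4 → fraction 1/2
Expected count = 1/2 × 384 = 192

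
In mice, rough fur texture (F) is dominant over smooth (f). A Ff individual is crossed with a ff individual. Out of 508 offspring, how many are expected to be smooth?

Punnett square for Ff × ff:
Offspring genotypes: 2 Ff, 2 ff
rough: 2, smooth: 2
smooth: 2 out of 4 → fraction 1/2
Expected count = 1/2 × 508 = 254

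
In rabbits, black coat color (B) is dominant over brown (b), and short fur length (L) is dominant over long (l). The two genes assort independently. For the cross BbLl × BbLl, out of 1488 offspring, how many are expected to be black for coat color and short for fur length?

Dihybrid cross BbLl × BbLl — consider each gene separately:
coat color: Bb × Bb → 1 BB, 2 Bb, 1 bb → 3 B_ : 1 bb (out of 4)
fur length: Ll × Ll → 1 LL, 2 Ll, 1 ll → 3 L_ : 1 ll (out of 4)
Looking for: black (B_) and short (L_)
P(black) = 3/4, P(short) = 3/4
P(both) = 3/4 × 3/4 = 9/16
Expected count = 9/16 × 1488 = 837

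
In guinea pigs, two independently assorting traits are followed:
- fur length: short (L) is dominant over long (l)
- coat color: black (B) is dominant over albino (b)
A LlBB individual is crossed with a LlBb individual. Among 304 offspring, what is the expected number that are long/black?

Dihybrid cross LlBB × LlBb — consider each gene separately:
fur length: Ll × Ll → 1 LL, 2 Ll, 1 ll → 3 L_ : 1 ll (out of 4)
coat color: BB × Bb → 2 BB, 2 Bb → 4 B_ (out of 4)
Combine (counts out of 4 × 4 = 16): short/black (L_B_) = 3×4 = 12; long/black (llB_) = 1×4 = 4
Phenotype counts (out of 16): 12 short/black, 4 long/black
long/black: 4 out of 16 → fraction 1/4
Expected count = 1/4 × 304 = 76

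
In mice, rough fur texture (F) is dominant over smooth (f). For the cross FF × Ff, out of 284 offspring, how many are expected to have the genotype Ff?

Punnett square for FF × Ff:
Offspring genotypes: 2 FF, 2 Ff
Total offspring: 4
Count with target: 2
Probability: 2/4 = 1/2
Expected count = 1/2 × 284 = 142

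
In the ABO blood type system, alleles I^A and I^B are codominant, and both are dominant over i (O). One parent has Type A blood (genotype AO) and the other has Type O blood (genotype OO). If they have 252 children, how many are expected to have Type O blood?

Cross: AO × OO
Possible offspring genotypes: 2 AO, 2 OO
Blood type counts: 2 Type A, 2 Type O
Probability of Type O: 2/4 = 1/2
Expected count = 1/2 × 252 = 126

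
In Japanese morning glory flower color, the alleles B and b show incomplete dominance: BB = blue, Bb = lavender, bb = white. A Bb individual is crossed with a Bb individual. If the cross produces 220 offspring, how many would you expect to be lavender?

Punnett square for Bb × Bb:
Offspring genotypes: 1 BB, 2 Bb, 1 bb
Phenotype counts: 1 blue, 2 lavender, 1 white
lavender: 2 out of 4 → fraction 1/2
Expected count = 1/2 × 220 = 110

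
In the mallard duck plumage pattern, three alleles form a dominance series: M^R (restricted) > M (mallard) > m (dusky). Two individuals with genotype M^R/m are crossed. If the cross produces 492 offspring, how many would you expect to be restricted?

Cross: M^R/m × M^R/m
Allele dominance: M^R > M > m
Offspring genotypes: 1 M^R/M^R, 2 M^R/m, 1 m/m
Phenotype counts: 3 restricted, 1 dusky
restricted: 3 out of 4 → fraction 3/4
Expected count = 3/4 × 492 = 369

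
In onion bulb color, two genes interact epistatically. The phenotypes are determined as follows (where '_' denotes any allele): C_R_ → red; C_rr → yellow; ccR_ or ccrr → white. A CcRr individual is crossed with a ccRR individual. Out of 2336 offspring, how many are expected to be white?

Cross: CcRr × ccRR — consider each gene separately:
C gene: Cc × cc → 2 Cc, 2 cc → 2 C_ : 2 cc (out of 4)
R gene: Rr × RR → 2 RR, 2 Rr → 4 R_ (out of 4)
Genotype classes (out of 4 × 4 = 16): C_R_ = 2×4 = 8; ccR_ = 2×4 = 8
Apply the phenotype rules: C_R_ (8) → red; ccR_ (8) → white
Phenotype counts (out of 16): 8 red, 8 white
white: 8 out of 16 → fraction 1/2
Expected count = 1/2 × 2336 = 1168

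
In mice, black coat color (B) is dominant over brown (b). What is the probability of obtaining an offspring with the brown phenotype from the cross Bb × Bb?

Punnett square for Bb × Bb:
Offspring genotypes: 1 BB, 2 Bb, 1 bb
Total offspring: 4
Count with target: 1
Probability: 1/4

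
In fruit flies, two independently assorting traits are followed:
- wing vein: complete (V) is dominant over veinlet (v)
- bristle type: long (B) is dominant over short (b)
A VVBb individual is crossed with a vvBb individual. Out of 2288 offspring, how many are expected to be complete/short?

Dihybrid cross VVBb × vvBb — consider each gene separately:
wing vein: VV × vv → 4 Vv → 4 V_ (out of 4)
bristle type: Bb × Bb → 1 BB, 2 Bb, 1 bb → 3 B_ : 1 bb (out of 4)
Combine (counts out of 4 × 4 = 16): complete/long (V_B_) = 4×3 = 12; complete/short (V_bb) = 4×1 = 4
Phenotype counts (out of 16): 12 complete/long, 4 complete/short
complete/short: 4 out of 16 → fraction 1/4
Expected count = 1/4 × 2288 = 572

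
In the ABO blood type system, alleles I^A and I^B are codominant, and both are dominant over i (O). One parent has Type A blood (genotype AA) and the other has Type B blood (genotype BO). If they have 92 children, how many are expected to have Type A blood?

Cross: AA × BO
Possible offspring genotypes: 2 AB, 2 AO
Blood type counts: 2 Type AB, 2 Type A
Probability of Type A: 2/4 = 1/2
Expected count = 1/2 × 92 = 46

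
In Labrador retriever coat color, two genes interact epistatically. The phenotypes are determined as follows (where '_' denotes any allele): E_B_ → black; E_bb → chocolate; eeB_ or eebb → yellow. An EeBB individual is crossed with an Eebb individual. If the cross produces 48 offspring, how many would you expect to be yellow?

Cross: EeBB × Eebb — consider each gene separately:
E gene: Ee × Ee → 1 EE, 2 Ee, 1 ee → 3 E_ : 1 ee (out of 4)
B gene: BB × bb → 4 Bb → 4 B_ (out of 4)
Genotype classes (out of 4 × 4 = 16): E_B_ = 3×4 = 12; eeB_ = 1×4 = 4
Apply the phenotype rules: E_B_ (12) → black; eeB_ (4) → yellow
Phenotype counts (out of 16): 12 black, 4 yellow
yellow: 4 out of 16 → fraction 1/4
Expected count = 1/4 × 48 = 12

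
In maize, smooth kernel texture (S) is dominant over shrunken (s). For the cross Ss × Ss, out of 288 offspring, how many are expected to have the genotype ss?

Punnett square for Ss × Ss:
Offspring genotypes: 1 SS, 2 Ss, 1 ss
Total offspring: 4
Count with target: 1
Probability: 1/4
Expected count = 1/4 × 288 = 72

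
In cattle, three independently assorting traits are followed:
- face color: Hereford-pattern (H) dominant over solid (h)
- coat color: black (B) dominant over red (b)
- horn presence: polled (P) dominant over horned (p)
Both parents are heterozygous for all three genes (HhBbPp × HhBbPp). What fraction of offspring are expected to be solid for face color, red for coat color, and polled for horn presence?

Trihybrid cross: HhBbPp × HhBbPp
Each trait segregates independently with a 3:1 phenotypic ratio, so each gene contributes 3/4 (dominant) or 1/4 (recessive).
Target: solid (face color), red (coat color), polled (horn presence)
Probability = product of independent per-trait probabilities
= 1/4 × 1/4 × 3/4 = 3/64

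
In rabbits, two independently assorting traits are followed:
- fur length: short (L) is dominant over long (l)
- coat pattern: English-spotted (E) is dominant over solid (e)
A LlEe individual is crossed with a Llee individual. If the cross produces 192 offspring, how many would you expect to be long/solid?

Dihybrid cross LlEe × Llee — consider each gene separately:
fur length: Ll × Ll → 1 LL, 2 Ll, 1 ll → 3 L_ : 1 ll (out of 4)
coat pattern: Ee × ee → 2 Ee, 2 ee → 2 E_ : 2 ee (out of 4)
Combine (counts out of 4 × 4 = 16): short/English-spotted (L_E_) = 3×2 = 6; short/solid (L_ee) = 3×2 = 6; long/English-spotted (llE_) = 1×2 = 2; long/solid (llee) = 1×2 = 2
Phenotype counts (out of 16): 6 short/English-spotted, 6 short/solid, 2 long/English-spotted, 2 long/solid
long/solid: 2 out of 16 → fraction 1/8
Expected count = 1/8 × 192 = 24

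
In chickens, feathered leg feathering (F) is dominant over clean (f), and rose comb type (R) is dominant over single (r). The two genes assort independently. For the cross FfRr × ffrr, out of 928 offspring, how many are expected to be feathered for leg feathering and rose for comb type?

Dihybrid cross FfRr × ffrr — consider each gene separately:
leg feathering: Ff × ff → 2 Ff, 2 ff → 2 F_ : 2 ff (out of 4)
comb type: Rr × rr → 2 Rr, 2 rr → 2 R_ : 2 rr (out of 4)
Looking for: feathered (F_) and rose (R_)
P(feathered) = 2/4, P(rose) = 2/4
P(both) = 2/4 × 2/4 = 4/16 = 1/4
Expected count = 1/4 × 928 = 232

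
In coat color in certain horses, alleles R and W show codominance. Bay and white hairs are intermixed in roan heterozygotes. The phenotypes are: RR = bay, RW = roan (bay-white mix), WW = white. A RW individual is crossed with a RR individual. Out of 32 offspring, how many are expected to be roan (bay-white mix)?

Punnett square for RW × RR:
Offspring genotypes: 2 RR, 2 RW
Phenotype counts: 2 bay, 2 roan (bay-white mix)
roan (bay-white mix): 2 out of 4 → fraction 1/2
Expected count = 1/2 × 32 = 16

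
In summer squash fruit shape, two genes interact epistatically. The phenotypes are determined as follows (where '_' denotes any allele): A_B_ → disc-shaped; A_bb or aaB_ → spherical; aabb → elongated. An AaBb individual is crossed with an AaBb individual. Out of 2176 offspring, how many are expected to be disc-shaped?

Cross: AaBb × AaBb — consider each gene separately:
A gene: Aa × Aa → 1 AA, 2 Aa, 1 aa → 3 A_ : 1 aa (out of 4)
B gene: Bb × Bb → 1 BB, 2 Bb, 1 bb → 3 B_ : 1 bb (out of 4)
Genotype classes (out of 4 × 4 = 16): A_B_ = 3×3 = 9; A_bb = 3×1 = 3; aaB_ = 1×3 = 3; aabb = 1×1 = 1
Apply the phenotype rules: A_B_ (9) → disc-shaped; A_bb (3) + aaB_ (3) → spherical; aabb (1) → elongated
Phenotype counts (out of 16): 9 disc-shaped, 6 spherical, 1 elongated
disc-shaped: 9 out of 16 → fraction 9/16
Expected count = 9/16 × 2176 = 1224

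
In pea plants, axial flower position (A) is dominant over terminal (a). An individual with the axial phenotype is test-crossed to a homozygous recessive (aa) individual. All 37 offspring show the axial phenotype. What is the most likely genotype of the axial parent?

Test cross: ? × aa
All offspring are axial.
If the unknown parent were heterozygous (Aa), about half of 37 offspring would be terminal; none are. The unknown parent is most likely homozygous dominant (AA).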